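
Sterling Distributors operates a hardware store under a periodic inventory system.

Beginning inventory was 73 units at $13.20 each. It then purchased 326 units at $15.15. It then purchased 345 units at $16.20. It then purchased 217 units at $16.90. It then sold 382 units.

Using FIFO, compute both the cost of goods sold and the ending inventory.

COGS = $5,644.95; ending inventory = $9,513.85

Sale 1 (382) [FIFO — oldest first]: 73 @ $13.20 + 309 @ $15.15 = $5,644.95
Ending inventory: 17 @ $15.15 + 345 @ $16.20 + 217 @ $16.90 = $9,513.85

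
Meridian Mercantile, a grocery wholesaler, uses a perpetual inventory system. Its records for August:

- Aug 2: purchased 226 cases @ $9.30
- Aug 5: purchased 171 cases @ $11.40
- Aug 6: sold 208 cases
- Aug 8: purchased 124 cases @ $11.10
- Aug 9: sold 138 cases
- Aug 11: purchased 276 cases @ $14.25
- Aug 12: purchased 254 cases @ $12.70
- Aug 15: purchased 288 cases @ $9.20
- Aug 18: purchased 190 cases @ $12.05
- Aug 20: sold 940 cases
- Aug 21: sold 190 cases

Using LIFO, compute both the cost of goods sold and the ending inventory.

COGS = $17,032.60; ending inventory = $492.90

Aug 6, 208 sold [LIFO — newest first]: 171 @ $11.40 + 37 @ $9.30 = $2,293.50
Aug 9, 138 sold [LIFO — newest first]: 124 @ $11.10 + 14 @ $9.30 = $1,506.60
Aug 20, 940 sold [LIFO — newest first]: 190 @ $12.05 + 288 @ $9.20 + 254 @ $12.70 + 208 @ $14.25 = $11,128.90
Aug 21, 190 sold [LIFO — newest first]: 68 @ $14.25 + 122 @ $9.30 = $2,103.60
Total COGS = $2,293.50 + $1,506.60 + $11,128.90 + $2,103.60 = $17,032.60
Ending inventory: 53 @ $9.30 = $492.90
Check: goods available $17,525.50 = COGS $17,032.60 + ending $492.90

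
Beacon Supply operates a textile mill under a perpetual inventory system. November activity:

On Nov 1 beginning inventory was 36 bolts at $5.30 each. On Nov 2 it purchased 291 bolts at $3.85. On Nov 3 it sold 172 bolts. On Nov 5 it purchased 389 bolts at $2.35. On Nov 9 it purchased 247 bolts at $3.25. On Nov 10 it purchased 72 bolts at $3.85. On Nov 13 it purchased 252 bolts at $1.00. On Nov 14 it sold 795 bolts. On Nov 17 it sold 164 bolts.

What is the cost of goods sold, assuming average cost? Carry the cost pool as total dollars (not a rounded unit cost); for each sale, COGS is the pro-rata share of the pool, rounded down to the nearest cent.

After Nov 1: 36 on hand, pool $190.80 (≈ $5.3000 each)
After Nov 2: 327 on hand, pool $1,311.15 (≈ $4.0096 each)
Nov 3, sell 172: 172/327 × $1,311.15 → $689.65
After Nov 5: 544 on hand, pool $1,535.65 (≈ $2.8229 each)
After Nov 9: 791 on hand, pool $2,338.40 (≈ $2.9563 each)
After Nov 10: 863 on hand, pool $2,615.60 (≈ $3.0308 each)
After Nov 13: 1115 on hand, pool $2,867.60 (≈ $2.5718 each)
Nov 14, sell 795: 795/1115 × $2,867.60 → $2,044.61
Nov 17, sell 164: 164/320 × $822.99 → $421.78
Total COGS = $689.65 + $2,044.61 + $421.78 = $3,156.04
Ending inventory (cost pool remaining) = $401.21
Check: goods available $3,557.25 = COGS $3,156.04 + ending $401.21

COGS = $3,156.04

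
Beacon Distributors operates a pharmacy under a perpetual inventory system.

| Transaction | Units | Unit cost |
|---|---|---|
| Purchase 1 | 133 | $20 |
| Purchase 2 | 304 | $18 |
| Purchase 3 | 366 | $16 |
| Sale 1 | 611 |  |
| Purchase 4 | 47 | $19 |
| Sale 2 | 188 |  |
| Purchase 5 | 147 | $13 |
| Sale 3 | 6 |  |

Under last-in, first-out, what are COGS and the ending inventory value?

COGS = $13,939; ending inventory = $2,853

Sale 1 (611) [LIFO — newest first]: 366 @ $16 + 245 @ $18 = $10,266
Sale 2 (188) [LIFO — newest first]: 47 @ $19 + 59 @ $18 + 82 @ $20 = $3,595
Sale 3 (6) [LIFO — newest first]: 6 @ $13 = $78
Total COGS = $10,266 + $3,595 + $78 = $13,939
Ending inventory: 51 @ $20 + 141 @ $13 = $2,853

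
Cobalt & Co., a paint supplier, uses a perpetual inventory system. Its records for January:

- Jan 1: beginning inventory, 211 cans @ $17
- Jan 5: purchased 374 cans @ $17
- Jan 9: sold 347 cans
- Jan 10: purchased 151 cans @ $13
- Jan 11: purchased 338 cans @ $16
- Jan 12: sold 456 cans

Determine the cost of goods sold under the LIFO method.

Jan 9, 347 sold [LIFO — newest first]: 347 @ $17 = $5,899
Jan 12, 456 sold [LIFO — newest first]: 338 @ $16 + 118 @ $13 = $6,942
Total COGS = $5,899 + $6,942 = $12,841
Ending inventory: 211 @ $17 + 27 @ $17 + 33 @ $13 = $4,475

COGS = $12,841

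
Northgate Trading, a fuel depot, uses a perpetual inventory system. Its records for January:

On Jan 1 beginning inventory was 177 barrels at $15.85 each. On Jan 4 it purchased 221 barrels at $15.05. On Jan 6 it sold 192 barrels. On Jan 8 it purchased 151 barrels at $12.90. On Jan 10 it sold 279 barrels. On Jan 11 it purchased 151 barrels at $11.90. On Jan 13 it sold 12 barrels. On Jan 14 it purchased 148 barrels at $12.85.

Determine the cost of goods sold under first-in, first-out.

COGS = $7,228.00

Jan 6, 192 sold [FIFO — oldest first]: 177 @ $15.85 + 15 @ $15.05 = $3,031.20
Jan 10, 279 sold [FIFO — oldest first]: 206 @ $15.05 + 73 @ $12.90 = $4,042.00
Jan 13, 12 sold [FIFO — oldest first]: 12 @ $12.90 = $154.80
Total COGS = $3,031.20 + $4,042.00 + $154.80 = $7,228.00
Ending inventory: 66 @ $12.90 + 151 @ $11.90 + 148 @ $12.85 = $4,550.10
Check: goods available $11,778.10 = COGS $7,228.00 + ending $4,550.10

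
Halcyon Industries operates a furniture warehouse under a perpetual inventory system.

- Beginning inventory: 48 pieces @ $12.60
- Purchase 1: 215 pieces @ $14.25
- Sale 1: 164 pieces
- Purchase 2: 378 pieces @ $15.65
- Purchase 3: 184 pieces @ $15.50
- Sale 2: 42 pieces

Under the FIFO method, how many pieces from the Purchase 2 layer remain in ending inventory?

Sale 1 (164) [FIFO — oldest first]: 48 @ $12.60 + 116 @ $14.25 = $2,257.80
Sale 2 (42) [FIFO — oldest first]: 42 @ $14.25 = $598.50
Total COGS = $2,257.80 + $598.50 = $2,856.30
Ending inventory: 57 @ $14.25 + 378 @ $15.65 + 184 @ $15.50 = $9,579.95

378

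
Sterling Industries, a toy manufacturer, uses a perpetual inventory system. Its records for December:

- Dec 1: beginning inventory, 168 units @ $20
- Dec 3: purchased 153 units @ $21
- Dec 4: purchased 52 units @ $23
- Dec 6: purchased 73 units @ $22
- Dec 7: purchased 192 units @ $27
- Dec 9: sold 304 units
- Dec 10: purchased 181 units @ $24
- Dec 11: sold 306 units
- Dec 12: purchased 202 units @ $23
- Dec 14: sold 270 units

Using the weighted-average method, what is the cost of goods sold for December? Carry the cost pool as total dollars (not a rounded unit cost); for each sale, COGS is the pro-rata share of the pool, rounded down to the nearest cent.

After Dec 1: 168 on hand, pool $3,360.00 (≈ $20.0000 each)
After Dec 3: 321 on hand, pool $6,573.00 (≈ $20.4766 each)
After Dec 4: 373 on hand, pool $7,769.00 (≈ $20.8284 each)
After Dec 6: 446 on hand, pool $9,375.00 (≈ $21.0202 each)
After Dec 7: 638 on hand, pool $14,559.00 (≈ $22.8197 each)
Dec 9, sell 304: 304/638 × $14,559.00 → $6,937.20
After Dec 10: 515 on hand, pool $11,965.80 (≈ $23.2346 each)
Dec 11, sell 306: 306/515 × $11,965.80 → $7,109.77
After Dec 12: 411 on hand, pool $9,502.03 (≈ $23.1193 each)
Dec 14, sell 270: 270/411 × $9,502.03 → $6,242.20
Total COGS = $6,937.20 + $7,109.77 + $6,242.20 = $20,289.17
Ending inventory (cost pool remaining) = $3,259.83

COGS = $20,289.17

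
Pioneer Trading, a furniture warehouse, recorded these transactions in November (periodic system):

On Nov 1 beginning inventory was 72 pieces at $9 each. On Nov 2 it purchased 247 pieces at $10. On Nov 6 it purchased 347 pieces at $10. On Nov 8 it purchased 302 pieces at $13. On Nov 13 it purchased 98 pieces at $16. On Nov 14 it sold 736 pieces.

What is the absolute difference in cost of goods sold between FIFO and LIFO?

$1,356

FIFO COGS: 72 @ $9 + 247 @ $10 + 347 @ $10 + 70 @ $13 = $7,498
LIFO COGS: 98 @ $16 + 302 @ $13 + 336 @ $10 = $8,854
Difference = |$7,498 − $8,854| = $1,356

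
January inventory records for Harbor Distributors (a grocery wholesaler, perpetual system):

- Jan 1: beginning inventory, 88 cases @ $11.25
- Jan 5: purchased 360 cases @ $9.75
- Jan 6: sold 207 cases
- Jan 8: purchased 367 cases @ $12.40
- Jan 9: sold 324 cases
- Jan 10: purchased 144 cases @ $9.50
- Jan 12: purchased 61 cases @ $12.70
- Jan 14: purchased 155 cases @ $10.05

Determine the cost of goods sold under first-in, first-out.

COGS = $5,529.20

Jan 6, 207 sold [FIFO — oldest first]: 88 @ $11.25 + 119 @ $9.75 = $2,150.25
Jan 9, 324 sold [FIFO — oldest first]: 241 @ $9.75 + 83 @ $12.40 = $3,378.95
Total COGS = $2,150.25 + $3,378.95 = $5,529.20
Ending inventory: 284 @ $12.40 + 144 @ $9.50 + 61 @ $12.70 + 155 @ $10.05 = $7,222.05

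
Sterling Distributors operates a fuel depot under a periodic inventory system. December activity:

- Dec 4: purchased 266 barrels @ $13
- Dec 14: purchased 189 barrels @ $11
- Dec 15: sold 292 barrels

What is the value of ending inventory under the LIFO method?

Dec 15, 292 sold [LIFO — newest first]: 189 @ $11 + 103 @ $13 = $3,418
Ending inventory: 163 @ $13 = $2,119

Ending inventory = $2,119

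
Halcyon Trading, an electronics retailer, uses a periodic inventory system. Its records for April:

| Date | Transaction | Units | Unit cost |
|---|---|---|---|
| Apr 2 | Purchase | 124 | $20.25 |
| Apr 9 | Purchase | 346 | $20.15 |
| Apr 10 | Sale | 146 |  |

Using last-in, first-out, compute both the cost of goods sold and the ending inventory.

COGS = $2,941.90; ending inventory = $6,541.00

Apr 10, 146 sold [LIFO — newest first]: 146 @ $20.15 = $2,941.90
Ending inventory: 124 @ $20.25 + 200 @ $20.15 = $6,541.00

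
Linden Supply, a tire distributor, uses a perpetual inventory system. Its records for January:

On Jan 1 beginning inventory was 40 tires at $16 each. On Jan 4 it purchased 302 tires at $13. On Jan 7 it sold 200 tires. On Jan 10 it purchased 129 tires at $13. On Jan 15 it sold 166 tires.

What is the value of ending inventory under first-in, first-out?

Jan 7, 200 sold [FIFO — oldest first]: 40 @ $16 + 160 @ $13 = $2,720
Jan 15, 166 sold [FIFO — oldest first]: 142 @ $13 + 24 @ $13 = $2,158
Total COGS = $2,720 + $2,158 = $4,878
Ending inventory: 105 @ $13 = $1,365

Ending inventory = $1,365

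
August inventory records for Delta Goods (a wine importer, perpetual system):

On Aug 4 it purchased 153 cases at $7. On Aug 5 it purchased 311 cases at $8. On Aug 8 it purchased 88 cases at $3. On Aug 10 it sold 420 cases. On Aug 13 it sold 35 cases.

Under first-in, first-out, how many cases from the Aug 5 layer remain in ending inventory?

9

Aug 10, 420 sold [FIFO — oldest first]: 153 @ $7 + 267 @ $8 = $3,207
Aug 13, 35 sold [FIFO — oldest first]: 35 @ $8 = $280
Total COGS = $3,207 + $280 = $3,487
Ending inventory: 9 @ $8 + 88 @ $3 = $336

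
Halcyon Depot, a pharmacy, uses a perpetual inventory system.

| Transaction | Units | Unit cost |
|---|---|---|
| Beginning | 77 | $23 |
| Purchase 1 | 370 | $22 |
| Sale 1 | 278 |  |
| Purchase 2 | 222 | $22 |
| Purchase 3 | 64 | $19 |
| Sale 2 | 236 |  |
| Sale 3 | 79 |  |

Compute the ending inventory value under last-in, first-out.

Ending inventory = $3,157

Sale 1 (278) [LIFO — newest first]: 278 @ $22 = $6,116
Sale 2 (236) [LIFO — newest first]: 64 @ $19 + 172 @ $22 = $5,000
Sale 3 (79) [LIFO — newest first]: 50 @ $22 + 29 @ $22 = $1,738
Total COGS = $6,116 + $5,000 + $1,738 = $12,854
Ending inventory: 77 @ $23 + 63 @ $22 = $3,157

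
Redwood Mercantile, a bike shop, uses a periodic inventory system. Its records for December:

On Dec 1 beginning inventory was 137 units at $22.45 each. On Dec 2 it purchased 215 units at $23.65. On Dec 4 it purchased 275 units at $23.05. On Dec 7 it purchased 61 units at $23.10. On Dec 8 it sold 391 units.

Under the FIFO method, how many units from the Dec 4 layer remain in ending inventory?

236

Dec 8, 391 sold [FIFO — oldest first]: 137 @ $22.45 + 215 @ $23.65 + 39 @ $23.05 = $9,059.35
Ending inventory: 236 @ $23.05 + 61 @ $23.10 = $6,848.90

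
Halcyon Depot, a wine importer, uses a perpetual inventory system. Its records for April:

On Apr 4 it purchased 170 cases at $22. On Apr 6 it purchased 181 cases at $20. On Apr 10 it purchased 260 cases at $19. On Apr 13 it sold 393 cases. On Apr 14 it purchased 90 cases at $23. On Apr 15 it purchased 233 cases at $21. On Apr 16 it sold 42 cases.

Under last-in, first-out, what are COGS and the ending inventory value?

COGS = $8,482; ending inventory = $10,781

Apr 13, 393 sold [LIFO — newest first]: 260 @ $19 + 133 @ $20 = $7,600
Apr 16, 42 sold [LIFO — newest first]: 42 @ $21 = $882
Total COGS = $7,600 + $882 = $8,482
Ending inventory: 170 @ $22 + 48 @ $20 + 90 @ $23 + 191 @ $21 = $10,781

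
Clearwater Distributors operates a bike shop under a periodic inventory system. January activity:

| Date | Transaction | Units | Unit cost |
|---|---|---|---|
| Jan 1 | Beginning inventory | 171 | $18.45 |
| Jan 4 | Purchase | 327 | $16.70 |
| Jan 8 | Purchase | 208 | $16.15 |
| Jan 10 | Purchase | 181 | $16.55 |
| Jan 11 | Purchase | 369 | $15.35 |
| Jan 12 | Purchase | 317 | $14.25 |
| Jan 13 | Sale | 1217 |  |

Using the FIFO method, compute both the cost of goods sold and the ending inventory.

Jan 13, 1217 sold [FIFO — oldest first]: 171 @ $18.45 + 327 @ $16.70 + 208 @ $16.15 + 181 @ $16.55 + 330 @ $15.35 = $20,036.10
Ending inventory: 39 @ $15.35 + 317 @ $14.25 = $5,115.90

COGS = $20,036.10; ending inventory = $5,115.90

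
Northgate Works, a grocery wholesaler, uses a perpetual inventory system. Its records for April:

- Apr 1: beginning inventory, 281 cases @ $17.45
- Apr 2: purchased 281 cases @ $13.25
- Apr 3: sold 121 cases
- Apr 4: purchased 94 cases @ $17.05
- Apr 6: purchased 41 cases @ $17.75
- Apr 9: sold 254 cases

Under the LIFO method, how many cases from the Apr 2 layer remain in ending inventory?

Apr 3, 121 sold [LIFO — newest first]: 121 @ $13.25 = $1,603.25
Apr 9, 254 sold [LIFO — newest first]: 41 @ $17.75 + 94 @ $17.05 + 119 @ $13.25 = $3,907.20
Total COGS = $1,603.25 + $3,907.20 = $5,510.45
Ending inventory: 281 @ $17.45 + 41 @ $13.25 = $5,446.70
Check: goods available $10,957.15 = COGS $5,510.45 + ending $5,446.70

41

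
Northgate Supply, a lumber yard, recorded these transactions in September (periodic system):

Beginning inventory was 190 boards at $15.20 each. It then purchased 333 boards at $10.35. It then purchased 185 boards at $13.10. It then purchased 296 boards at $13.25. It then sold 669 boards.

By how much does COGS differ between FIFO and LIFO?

FIFO COGS: 190 @ $15.20 + 333 @ $10.35 + 146 @ $13.10 = $8,247.15
LIFO COGS: 296 @ $13.25 + 185 @ $13.10 + 188 @ $10.35 = $8,291.30
Difference = |$8,247.15 − $8,291.30| = $44.15

$44.15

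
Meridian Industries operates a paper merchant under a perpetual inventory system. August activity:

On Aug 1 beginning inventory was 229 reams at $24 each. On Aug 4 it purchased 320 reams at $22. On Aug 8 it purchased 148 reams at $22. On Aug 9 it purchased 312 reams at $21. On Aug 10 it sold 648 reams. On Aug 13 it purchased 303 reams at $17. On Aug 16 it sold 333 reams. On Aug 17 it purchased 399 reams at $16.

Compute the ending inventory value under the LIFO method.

Ending inventory = $14,124

Aug 10, 648 sold [LIFO — newest first]: 312 @ $21 + 148 @ $22 + 188 @ $22 = $13,944
Aug 16, 333 sold [LIFO — newest first]: 303 @ $17 + 30 @ $22 = $5,811
Total COGS = $13,944 + $5,811 = $19,755
Ending inventory: 229 @ $24 + 102 @ $22 + 399 @ $16 = $14,124
Check: goods available $33,879 = COGS $19,755 + ending $14,124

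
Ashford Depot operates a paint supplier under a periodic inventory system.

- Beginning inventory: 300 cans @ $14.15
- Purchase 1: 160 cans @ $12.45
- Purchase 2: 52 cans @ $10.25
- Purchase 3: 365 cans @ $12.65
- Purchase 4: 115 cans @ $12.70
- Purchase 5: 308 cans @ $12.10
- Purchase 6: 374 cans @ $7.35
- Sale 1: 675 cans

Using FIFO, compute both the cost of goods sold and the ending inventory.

COGS = $8,831.95; ending inventory = $10,491.50

Sale 1 (675) [FIFO — oldest first]: 300 @ $14.15 + 160 @ $12.45 + 52 @ $10.25 + 163 @ $12.65 = $8,831.95
Ending inventory: 202 @ $12.65 + 115 @ $12.70 + 308 @ $12.10 + 374 @ $7.35 = $10,491.50
Check: goods available $19,323.45 = COGS $8,831.95 + ending $10,491.50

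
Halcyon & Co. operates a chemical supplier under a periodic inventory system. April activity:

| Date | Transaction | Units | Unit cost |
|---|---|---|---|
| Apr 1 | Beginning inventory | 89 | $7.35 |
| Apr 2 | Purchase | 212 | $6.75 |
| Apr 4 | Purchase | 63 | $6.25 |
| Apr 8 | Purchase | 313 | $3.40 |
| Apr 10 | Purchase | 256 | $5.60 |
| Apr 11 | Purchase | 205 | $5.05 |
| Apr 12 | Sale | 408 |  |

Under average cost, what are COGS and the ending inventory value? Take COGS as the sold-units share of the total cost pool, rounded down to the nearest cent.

Apr 12, sell 408: 408/1138 × $6,011.95 → $2,155.42
Ending inventory (cost pool remaining) = $3,856.53
Check: goods available $6,011.95 = COGS $2,155.42 + ending $3,856.53

COGS = $2,155.42; ending inventory = $3,856.53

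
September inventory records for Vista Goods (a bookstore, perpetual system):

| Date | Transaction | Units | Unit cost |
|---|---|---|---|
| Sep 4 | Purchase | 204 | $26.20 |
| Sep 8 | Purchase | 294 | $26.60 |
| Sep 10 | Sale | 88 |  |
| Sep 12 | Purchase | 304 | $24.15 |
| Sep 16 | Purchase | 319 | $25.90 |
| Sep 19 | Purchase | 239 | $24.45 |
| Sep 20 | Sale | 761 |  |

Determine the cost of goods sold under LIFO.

COGS = $21,348.90

Sep 10, 88 sold [LIFO — newest first]: 88 @ $26.60 = $2,340.80
Sep 20, 761 sold [LIFO — newest first]: 239 @ $24.45 + 319 @ $25.90 + 203 @ $24.15 = $19,008.10
Total COGS = $2,340.80 + $19,008.10 = $21,348.90
Ending inventory: 204 @ $26.20 + 206 @ $26.60 + 101 @ $24.15 = $13,263.55
Check: goods available $34,612.45 = COGS $21,348.90 + ending $13,263.55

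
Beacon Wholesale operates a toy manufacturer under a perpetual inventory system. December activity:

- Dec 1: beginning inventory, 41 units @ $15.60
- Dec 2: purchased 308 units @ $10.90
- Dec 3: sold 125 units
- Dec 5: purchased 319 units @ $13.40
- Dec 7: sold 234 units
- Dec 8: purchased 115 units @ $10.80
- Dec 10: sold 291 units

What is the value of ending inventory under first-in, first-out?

Ending inventory = $1,483.20

Dec 3, 125 sold [FIFO — oldest first]: 41 @ $15.60 + 84 @ $10.90 = $1,555.20
Dec 7, 234 sold [FIFO — oldest first]: 224 @ $10.90 + 10 @ $13.40 = $2,575.60
Dec 10, 291 sold [FIFO — oldest first]: 291 @ $13.40 = $3,899.40
Total COGS = $1,555.20 + $2,575.60 + $3,899.40 = $8,030.20
Ending inventory: 18 @ $13.40 + 115 @ $10.80 = $1,483.20
Check: goods available $9,513.40 = COGS $8,030.20 + ending $1,483.20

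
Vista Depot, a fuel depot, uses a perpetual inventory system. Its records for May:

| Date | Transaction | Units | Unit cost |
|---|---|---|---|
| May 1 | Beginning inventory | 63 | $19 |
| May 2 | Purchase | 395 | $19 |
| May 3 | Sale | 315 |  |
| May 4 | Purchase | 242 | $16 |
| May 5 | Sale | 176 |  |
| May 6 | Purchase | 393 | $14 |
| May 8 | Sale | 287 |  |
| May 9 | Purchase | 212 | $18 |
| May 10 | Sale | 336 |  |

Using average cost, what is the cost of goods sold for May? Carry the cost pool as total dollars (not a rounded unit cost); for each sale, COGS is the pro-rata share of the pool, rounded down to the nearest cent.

After May 1: 63 on hand, pool $1,197.00 (≈ $19.0000 each)
After May 2: 458 on hand, pool $8,702.00 (≈ $19.0000 each)
May 3, sell 315: 315/458 × $8,702.00 → $5,985.00
After May 4: 385 on hand, pool $6,589.00 (≈ $17.1143 each)
May 5, sell 176: 176/385 × $6,589.00 → $3,012.11
After May 6: 602 on hand, pool $9,078.89 (≈ $15.0812 each)
May 8, sell 287: 287/602 × $9,078.89 → $4,328.30
After May 9: 527 on hand, pool $8,566.59 (≈ $16.2554 each)
May 10, sell 336: 336/527 × $8,566.59 → $5,461.81
Total COGS = $5,985.00 + $3,012.11 + $4,328.30 + $5,461.81 = $18,787.22
Ending inventory (cost pool remaining) = $3,104.78
Check: goods available $21,892.00 = COGS $18,787.22 + ending $3,104.78

COGS = $18,787.22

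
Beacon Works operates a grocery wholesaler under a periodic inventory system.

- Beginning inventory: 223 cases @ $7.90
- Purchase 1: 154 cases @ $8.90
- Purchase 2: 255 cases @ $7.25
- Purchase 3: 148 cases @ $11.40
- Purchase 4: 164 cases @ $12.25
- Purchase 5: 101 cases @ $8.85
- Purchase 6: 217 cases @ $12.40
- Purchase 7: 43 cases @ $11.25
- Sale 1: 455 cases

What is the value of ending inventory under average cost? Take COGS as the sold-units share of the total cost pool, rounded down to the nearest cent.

Ending inventory = $8,301.77

Sale 1, sell 455: 455/1305 × $12,745.65 → $4,443.88
Ending inventory (cost pool remaining) = $8,301.77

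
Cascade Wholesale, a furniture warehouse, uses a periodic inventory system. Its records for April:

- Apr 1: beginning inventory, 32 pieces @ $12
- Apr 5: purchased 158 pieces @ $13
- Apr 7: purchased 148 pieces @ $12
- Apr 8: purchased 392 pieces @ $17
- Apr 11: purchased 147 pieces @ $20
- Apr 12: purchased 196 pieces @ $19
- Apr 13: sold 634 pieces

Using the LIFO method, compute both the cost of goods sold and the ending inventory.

COGS = $11,611; ending inventory = $5,931

Apr 13, 634 sold [LIFO — newest first]: 196 @ $19 + 147 @ $20 + 291 @ $17 = $11,611
Ending inventory: 32 @ $12 + 158 @ $13 + 148 @ $12 + 101 @ $17 = $5,931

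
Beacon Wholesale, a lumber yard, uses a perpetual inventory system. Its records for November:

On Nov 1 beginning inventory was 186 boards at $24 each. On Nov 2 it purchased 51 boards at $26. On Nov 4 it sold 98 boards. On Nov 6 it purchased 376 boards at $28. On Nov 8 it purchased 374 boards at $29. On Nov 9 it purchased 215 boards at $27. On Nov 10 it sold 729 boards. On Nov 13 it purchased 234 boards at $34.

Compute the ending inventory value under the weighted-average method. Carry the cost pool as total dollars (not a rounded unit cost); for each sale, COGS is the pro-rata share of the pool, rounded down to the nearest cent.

Ending inventory = $18,341.48

After Nov 1: 186 on hand, pool $4,464.00 (≈ $24.0000 each)
After Nov 2: 237 on hand, pool $5,790.00 (≈ $24.4304 each)
Nov 4, sell 98: 98/237 × $5,790.00 → $2,394.17
After Nov 6: 515 on hand, pool $13,923.83 (≈ $27.0366 each)
After Nov 8: 889 on hand, pool $24,769.83 (≈ $27.8626 each)
After Nov 9: 1104 on hand, pool $30,574.83 (≈ $27.6946 each)
Nov 10, sell 729: 729/1104 × $30,574.83 → $20,189.35
After Nov 13: 609 on hand, pool $18,341.48 (≈ $30.1174 each)
Total COGS = $2,394.17 + $20,189.35 = $22,583.52
Ending inventory (cost pool remaining) = $18,341.48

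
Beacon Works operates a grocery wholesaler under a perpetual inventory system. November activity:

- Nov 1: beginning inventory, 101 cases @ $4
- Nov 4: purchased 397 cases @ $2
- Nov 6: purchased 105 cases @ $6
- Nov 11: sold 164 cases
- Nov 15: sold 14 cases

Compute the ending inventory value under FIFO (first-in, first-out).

Ending inventory = $1,270

Nov 11, 164 sold [FIFO — oldest first]: 101 @ $4 + 63 @ $2 = $530
Nov 15, 14 sold [FIFO — oldest first]: 14 @ $2 = $28
Total COGS = $530 + $28 = $558
Ending inventory: 320 @ $2 + 105 @ $6 = $1,270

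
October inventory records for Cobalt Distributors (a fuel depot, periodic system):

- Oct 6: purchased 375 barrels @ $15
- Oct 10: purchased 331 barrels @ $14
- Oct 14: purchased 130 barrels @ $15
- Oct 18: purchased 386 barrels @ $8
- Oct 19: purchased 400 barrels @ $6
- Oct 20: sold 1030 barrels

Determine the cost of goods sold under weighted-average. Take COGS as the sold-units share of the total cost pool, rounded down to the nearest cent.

COGS = $11,237.92

Oct 20, sell 1030: 1030/1622 × $17,697.00 → $11,237.92
Ending inventory (cost pool remaining) = $6,459.08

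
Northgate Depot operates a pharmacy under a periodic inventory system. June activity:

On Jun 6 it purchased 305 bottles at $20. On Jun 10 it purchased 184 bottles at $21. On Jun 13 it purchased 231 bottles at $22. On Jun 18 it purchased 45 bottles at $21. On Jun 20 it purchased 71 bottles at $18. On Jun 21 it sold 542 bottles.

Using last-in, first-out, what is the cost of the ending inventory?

Jun 21, 542 sold [LIFO — newest first]: 71 @ $18 + 45 @ $21 + 231 @ $22 + 184 @ $21 + 11 @ $20 = $11,389
Ending inventory: 294 @ $20 = $5,880

Ending inventory = $5,880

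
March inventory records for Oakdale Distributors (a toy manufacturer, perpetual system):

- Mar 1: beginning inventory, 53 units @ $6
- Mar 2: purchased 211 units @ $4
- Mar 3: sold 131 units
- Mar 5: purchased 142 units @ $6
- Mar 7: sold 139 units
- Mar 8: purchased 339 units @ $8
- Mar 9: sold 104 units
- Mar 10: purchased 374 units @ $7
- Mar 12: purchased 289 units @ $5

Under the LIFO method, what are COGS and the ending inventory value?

Mar 3, 131 sold [LIFO — newest first]: 131 @ $4 = $524
Mar 7, 139 sold [LIFO — newest first]: 139 @ $6 = $834
Mar 9, 104 sold [LIFO — newest first]: 104 @ $8 = $832
Total COGS = $524 + $834 + $832 = $2,190
Ending inventory: 53 @ $6 + 80 @ $4 + 3 @ $6 + 235 @ $8 + 374 @ $7 + 289 @ $5 = $6,599
Check: goods available $8,789 = COGS $2,190 + ending $6,599

COGS = $2,190; ending inventory = $6,599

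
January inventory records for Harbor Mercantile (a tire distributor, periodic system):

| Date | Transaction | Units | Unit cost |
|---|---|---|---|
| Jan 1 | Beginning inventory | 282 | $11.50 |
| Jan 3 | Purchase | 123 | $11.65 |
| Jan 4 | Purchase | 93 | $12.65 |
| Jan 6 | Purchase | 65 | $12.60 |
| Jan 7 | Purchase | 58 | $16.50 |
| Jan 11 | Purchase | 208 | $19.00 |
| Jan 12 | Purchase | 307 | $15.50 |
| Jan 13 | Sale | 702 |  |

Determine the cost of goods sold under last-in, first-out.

COGS = $11,296.10

Jan 13, 702 sold [LIFO — newest first]: 307 @ $15.50 + 208 @ $19.00 + 58 @ $16.50 + 65 @ $12.60 + 64 @ $12.65 = $11,296.10
Ending inventory: 282 @ $11.50 + 123 @ $11.65 + 29 @ $12.65 = $5,042.80
Check: goods available $16,338.90 = COGS $11,296.10 + ending $5,042.80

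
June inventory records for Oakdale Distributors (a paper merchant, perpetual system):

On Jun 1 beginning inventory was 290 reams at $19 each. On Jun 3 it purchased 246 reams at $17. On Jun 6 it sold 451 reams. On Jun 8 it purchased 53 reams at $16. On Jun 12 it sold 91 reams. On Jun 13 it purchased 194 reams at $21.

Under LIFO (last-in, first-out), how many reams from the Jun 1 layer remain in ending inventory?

47

Jun 6, 451 sold [LIFO — newest first]: 246 @ $17 + 205 @ $19 = $8,077
Jun 12, 91 sold [LIFO — newest first]: 53 @ $16 + 38 @ $19 = $1,570
Total COGS = $8,077 + $1,570 = $9,647
Ending inventory: 47 @ $19 + 194 @ $21 = $4,967
Check: goods available $14,614 = COGS $9,647 + ending $4,967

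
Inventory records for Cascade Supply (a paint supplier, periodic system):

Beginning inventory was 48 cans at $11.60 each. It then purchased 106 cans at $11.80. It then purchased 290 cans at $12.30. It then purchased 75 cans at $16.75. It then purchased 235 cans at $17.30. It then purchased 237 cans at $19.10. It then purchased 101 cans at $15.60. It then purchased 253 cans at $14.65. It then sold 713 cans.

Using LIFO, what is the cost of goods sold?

Sale 1 (713) [LIFO — newest first]: 253 @ $14.65 + 101 @ $15.60 + 237 @ $19.10 + 122 @ $17.30 = $11,919.35
Ending inventory: 48 @ $11.60 + 106 @ $11.80 + 290 @ $12.30 + 75 @ $16.75 + 113 @ $17.30 = $8,585.75

COGS = $11,919.35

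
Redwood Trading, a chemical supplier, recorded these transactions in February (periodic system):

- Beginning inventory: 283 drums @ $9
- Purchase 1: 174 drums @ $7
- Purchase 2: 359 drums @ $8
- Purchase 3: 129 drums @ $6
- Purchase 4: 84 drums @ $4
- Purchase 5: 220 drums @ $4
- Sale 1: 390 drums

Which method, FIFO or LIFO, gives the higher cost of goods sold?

FIFO

FIFO COGS: 283 @ $9 + 107 @ $7 = $3,296
LIFO COGS: 220 @ $4 + 84 @ $4 + 86 @ $6 = $1,732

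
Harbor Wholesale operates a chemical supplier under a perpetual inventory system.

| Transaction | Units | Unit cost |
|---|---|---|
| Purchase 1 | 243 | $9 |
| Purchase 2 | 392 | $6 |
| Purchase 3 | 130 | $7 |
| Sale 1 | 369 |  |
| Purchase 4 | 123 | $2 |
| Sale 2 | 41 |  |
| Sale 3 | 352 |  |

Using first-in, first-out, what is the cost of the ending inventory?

Ending inventory = $267

Sale 1 (369) [FIFO — oldest first]: 243 @ $9 + 126 @ $6 = $2,943
Sale 2 (41) [FIFO — oldest first]: 41 @ $6 = $246
Sale 3 (352) [FIFO — oldest first]: 225 @ $6 + 127 @ $7 = $2,239
Total COGS = $2,943 + $246 + $2,239 = $5,428
Ending inventory: 3 @ $7 + 123 @ $2 = $267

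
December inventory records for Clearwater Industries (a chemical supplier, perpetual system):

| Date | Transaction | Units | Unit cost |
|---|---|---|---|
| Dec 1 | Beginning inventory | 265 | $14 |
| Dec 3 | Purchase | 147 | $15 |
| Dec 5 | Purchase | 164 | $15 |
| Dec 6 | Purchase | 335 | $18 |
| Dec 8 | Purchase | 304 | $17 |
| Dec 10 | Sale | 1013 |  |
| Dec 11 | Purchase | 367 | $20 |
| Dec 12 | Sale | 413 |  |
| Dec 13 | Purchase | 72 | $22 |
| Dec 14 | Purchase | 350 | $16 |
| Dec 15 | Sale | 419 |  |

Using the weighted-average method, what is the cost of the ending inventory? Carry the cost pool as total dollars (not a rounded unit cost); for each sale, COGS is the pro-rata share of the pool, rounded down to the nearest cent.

Ending inventory = $2,775.23

After Dec 1: 265 on hand, pool $3,710.00 (≈ $14.0000 each)
After Dec 3: 412 on hand, pool $5,915.00 (≈ $14.3568 each)
After Dec 5: 576 on hand, pool $8,375.00 (≈ $14.5399 each)
After Dec 6: 911 on hand, pool $14,405.00 (≈ $15.8123 each)
After Dec 8: 1215 on hand, pool $19,573.00 (≈ $16.1095 each)
Dec 10, sell 1013: 1013/1215 × $19,573.00 → $16,318.88
After Dec 11: 569 on hand, pool $10,594.12 (≈ $18.6188 each)
Dec 12, sell 413: 413/569 × $10,594.12 → $7,689.58
After Dec 13: 228 on hand, pool $4,488.54 (≈ $19.6866 each)
After Dec 14: 578 on hand, pool $10,088.54 (≈ $17.4542 each)
Dec 15, sell 419: 419/578 × $10,088.54 → $7,313.31
Total COGS = $16,318.88 + $7,689.58 + $7,313.31 = $31,321.77
Ending inventory (cost pool remaining) = $2,775.23
Check: goods available $34,097.00 = COGS $31,321.77 + ending $2,775.23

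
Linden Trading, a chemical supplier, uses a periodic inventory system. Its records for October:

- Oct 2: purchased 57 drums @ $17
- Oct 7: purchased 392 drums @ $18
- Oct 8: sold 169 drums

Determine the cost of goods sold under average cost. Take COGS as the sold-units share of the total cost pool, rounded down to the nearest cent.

Oct 8, sell 169: 169/449 × $8,025.00 → $3,020.54
Ending inventory (cost pool remaining) = $5,004.46

COGS = $3,020.54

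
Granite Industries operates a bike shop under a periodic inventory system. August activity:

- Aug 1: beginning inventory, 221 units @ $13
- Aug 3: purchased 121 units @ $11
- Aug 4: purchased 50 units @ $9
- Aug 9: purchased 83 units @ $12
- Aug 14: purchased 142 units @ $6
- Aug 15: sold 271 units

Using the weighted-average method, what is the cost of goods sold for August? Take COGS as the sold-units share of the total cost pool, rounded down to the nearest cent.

Aug 15, sell 271: 271/617 × $6,502.00 → $2,855.82
Ending inventory (cost pool remaining) = $3,646.18

COGS = $2,855.82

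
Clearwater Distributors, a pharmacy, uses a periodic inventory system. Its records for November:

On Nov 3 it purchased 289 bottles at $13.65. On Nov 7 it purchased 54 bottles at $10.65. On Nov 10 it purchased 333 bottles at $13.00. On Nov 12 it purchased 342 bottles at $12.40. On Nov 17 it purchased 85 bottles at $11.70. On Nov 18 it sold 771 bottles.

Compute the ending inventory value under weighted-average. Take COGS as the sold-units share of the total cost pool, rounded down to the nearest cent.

Nov 18, sell 771: 771/1103 × $14,084.25 → $9,844.92
Ending inventory (cost pool remaining) = $4,239.33
Check: goods available $14,084.25 = COGS $9,844.92 + ending $4,239.33

Ending inventory = $4,239.33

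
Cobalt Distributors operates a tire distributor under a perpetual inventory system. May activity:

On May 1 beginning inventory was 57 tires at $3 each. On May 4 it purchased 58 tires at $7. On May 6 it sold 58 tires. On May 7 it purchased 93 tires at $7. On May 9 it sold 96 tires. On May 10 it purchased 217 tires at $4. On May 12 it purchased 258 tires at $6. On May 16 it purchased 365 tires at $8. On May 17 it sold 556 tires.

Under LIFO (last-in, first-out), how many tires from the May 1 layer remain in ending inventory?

54

May 6, 58 sold [LIFO — newest first]: 58 @ $7 = $406
May 9, 96 sold [LIFO — newest first]: 93 @ $7 + 3 @ $3 = $660
May 17, 556 sold [LIFO — newest first]: 365 @ $8 + 191 @ $6 = $4,066
Total COGS = $406 + $660 + $4,066 = $5,132
Ending inventory: 54 @ $3 + 217 @ $4 + 67 @ $6 = $1,432
Check: goods available $6,564 = COGS $5,132 + ending $1,432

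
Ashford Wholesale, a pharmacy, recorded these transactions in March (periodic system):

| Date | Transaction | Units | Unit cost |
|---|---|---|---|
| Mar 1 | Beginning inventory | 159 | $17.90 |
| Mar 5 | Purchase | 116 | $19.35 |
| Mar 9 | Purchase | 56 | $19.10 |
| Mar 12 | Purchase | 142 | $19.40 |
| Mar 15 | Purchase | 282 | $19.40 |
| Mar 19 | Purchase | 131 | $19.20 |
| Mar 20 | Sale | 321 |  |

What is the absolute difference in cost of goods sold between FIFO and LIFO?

FIFO COGS: 159 @ $17.90 + 116 @ $19.35 + 46 @ $19.10 = $5,969.30
LIFO COGS: 131 @ $19.20 + 190 @ $19.40 = $6,201.20
Difference = |$5,969.30 − $6,201.20| = $231.90

$231.90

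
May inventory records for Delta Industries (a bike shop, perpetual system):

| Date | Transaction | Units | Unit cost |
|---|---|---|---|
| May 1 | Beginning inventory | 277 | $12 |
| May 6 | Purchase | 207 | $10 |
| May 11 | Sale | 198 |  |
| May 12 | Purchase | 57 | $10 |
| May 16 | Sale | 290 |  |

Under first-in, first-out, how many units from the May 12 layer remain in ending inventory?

May 11, 198 sold [FIFO — oldest first]: 198 @ $12 = $2,376
May 16, 290 sold [FIFO — oldest first]: 79 @ $12 + 207 @ $10 + 4 @ $10 = $3,058
Total COGS = $2,376 + $3,058 = $5,434
Ending inventory: 53 @ $10 = $530
Check: goods available $5,964 = COGS $5,434 + ending $530

53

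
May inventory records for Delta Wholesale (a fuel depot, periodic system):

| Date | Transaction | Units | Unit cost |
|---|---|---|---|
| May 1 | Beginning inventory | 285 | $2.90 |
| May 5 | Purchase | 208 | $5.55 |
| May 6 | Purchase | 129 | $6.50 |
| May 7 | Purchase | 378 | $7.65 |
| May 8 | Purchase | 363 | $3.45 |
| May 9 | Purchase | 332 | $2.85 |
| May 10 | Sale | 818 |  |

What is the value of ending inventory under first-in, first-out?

May 10, 818 sold [FIFO — oldest first]: 285 @ $2.90 + 208 @ $5.55 + 129 @ $6.50 + 196 @ $7.65 = $4,318.80
Ending inventory: 182 @ $7.65 + 363 @ $3.45 + 332 @ $2.85 = $3,590.85
Check: goods available $7,909.65 = COGS $4,318.80 + ending $3,590.85

Ending inventory = $3,590.85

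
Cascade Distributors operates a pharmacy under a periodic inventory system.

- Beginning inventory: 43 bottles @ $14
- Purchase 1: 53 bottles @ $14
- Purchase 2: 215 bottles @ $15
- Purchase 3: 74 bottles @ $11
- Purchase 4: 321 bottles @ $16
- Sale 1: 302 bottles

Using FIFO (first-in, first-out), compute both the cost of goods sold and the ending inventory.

COGS = $4,434; ending inventory = $6,085

Sale 1 (302) [FIFO — oldest first]: 43 @ $14 + 53 @ $14 + 206 @ $15 = $4,434
Ending inventory: 9 @ $15 + 74 @ $11 + 321 @ $16 = $6,085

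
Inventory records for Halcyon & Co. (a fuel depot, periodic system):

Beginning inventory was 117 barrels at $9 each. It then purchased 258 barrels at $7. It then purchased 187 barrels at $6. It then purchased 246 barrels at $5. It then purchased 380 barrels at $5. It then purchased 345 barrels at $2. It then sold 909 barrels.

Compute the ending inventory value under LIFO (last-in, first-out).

Sale 1 (909) [LIFO — newest first]: 345 @ $2 + 380 @ $5 + 184 @ $5 = $3,510
Ending inventory: 117 @ $9 + 258 @ $7 + 187 @ $6 + 62 @ $5 = $4,291

Ending inventory = $4,291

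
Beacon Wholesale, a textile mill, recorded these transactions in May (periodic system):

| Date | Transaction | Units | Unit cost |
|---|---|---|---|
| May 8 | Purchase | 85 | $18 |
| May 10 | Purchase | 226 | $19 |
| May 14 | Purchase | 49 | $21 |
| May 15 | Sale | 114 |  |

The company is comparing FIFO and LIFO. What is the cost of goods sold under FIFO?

FIFO COGS: 85 @ $18 + 29 @ $19 = $2,081
LIFO COGS: 49 @ $21 + 65 @ $19 = $2,264

COGS = $2,081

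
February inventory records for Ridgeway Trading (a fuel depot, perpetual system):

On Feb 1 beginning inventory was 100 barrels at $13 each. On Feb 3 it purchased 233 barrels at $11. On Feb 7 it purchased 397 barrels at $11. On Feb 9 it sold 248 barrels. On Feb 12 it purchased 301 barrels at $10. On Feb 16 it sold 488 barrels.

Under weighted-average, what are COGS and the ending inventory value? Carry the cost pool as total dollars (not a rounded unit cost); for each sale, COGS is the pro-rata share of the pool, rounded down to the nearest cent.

After Feb 1: 100 on hand, pool $1,300.00 (≈ $13.0000 each)
After Feb 3: 333 on hand, pool $3,863.00 (≈ $11.6006 each)
After Feb 7: 730 on hand, pool $8,230.00 (≈ $11.2740 each)
Feb 9, sell 248: 248/730 × $8,230.00 → $2,795.94
After Feb 12: 783 on hand, pool $8,444.06 (≈ $10.7842 each)
Feb 16, sell 488: 488/783 × $8,444.06 → $5,262.70
Total COGS = $2,795.94 + $5,262.70 = $8,058.64
Ending inventory (cost pool remaining) = $3,181.36

COGS = $8,058.64; ending inventory = $3,181.36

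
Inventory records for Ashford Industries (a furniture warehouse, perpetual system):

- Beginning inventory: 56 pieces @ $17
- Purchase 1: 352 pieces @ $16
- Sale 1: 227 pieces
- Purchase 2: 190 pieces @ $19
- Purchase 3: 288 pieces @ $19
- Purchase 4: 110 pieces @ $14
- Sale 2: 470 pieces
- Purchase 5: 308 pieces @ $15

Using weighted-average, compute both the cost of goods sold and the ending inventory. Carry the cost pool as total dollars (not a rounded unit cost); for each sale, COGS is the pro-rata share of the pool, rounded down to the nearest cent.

After Beginning: 56 on hand, pool $952.00 (≈ $17.0000 each)
After Purchase 1: 408 on hand, pool $6,584.00 (≈ $16.1373 each)
Sale 1, sell 227: 227/408 × $6,584.00 → $3,663.15
After Purchase 2: 371 on hand, pool $6,530.85 (≈ $17.6034 each)
After Purchase 3: 659 on hand, pool $12,002.85 (≈ $18.2137 each)
After Purchase 4: 769 on hand, pool $13,542.85 (≈ $17.6110 each)
Sale 2, sell 470: 470/769 × $13,542.85 → $8,277.16
After Purchase 5: 607 on hand, pool $9,885.69 (≈ $16.2861 each)
Total COGS = $3,663.15 + $8,277.16 = $11,940.31
Ending inventory (cost pool remaining) = $9,885.69
Check: goods available $21,826.00 = COGS $11,940.31 + ending $9,885.69

COGS = $11,940.31; ending inventory = $9,885.69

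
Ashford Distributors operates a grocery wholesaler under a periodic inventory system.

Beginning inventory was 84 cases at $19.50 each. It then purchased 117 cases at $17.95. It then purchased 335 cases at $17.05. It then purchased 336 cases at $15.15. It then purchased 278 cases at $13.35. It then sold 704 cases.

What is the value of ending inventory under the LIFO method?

Ending inventory = $7,915.40

Sale 1 (704) [LIFO — newest first]: 278 @ $13.35 + 336 @ $15.15 + 90 @ $17.05 = $10,336.20
Ending inventory: 84 @ $19.50 + 117 @ $17.95 + 245 @ $17.05 = $7,915.40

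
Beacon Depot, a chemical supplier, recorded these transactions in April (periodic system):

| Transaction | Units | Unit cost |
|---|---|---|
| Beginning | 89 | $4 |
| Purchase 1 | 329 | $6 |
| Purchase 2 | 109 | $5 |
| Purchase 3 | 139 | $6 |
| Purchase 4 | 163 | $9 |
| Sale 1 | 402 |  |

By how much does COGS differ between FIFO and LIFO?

$567

FIFO COGS: 89 @ $4 + 313 @ $6 = $2,234
LIFO COGS: 163 @ $9 + 139 @ $6 + 100 @ $5 = $2,801
Difference = |$2,234 − $2,801| = $567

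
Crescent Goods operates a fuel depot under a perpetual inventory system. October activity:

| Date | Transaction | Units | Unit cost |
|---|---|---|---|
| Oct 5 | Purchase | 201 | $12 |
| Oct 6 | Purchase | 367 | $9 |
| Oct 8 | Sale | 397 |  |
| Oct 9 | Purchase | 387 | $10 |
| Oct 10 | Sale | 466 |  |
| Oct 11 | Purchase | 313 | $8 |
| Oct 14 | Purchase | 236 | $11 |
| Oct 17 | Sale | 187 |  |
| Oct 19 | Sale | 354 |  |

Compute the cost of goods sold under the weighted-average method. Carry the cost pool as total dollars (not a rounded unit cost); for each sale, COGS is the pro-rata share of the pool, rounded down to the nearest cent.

COGS = $13,745.57

After Oct 5: 201 on hand, pool $2,412.00 (≈ $12.0000 each)
After Oct 6: 568 on hand, pool $5,715.00 (≈ $10.0616 each)
Oct 8, sell 397: 397/568 × $5,715.00 → $3,994.46
After Oct 9: 558 on hand, pool $5,590.54 (≈ $10.0189 each)
Oct 10, sell 466: 466/558 × $5,590.54 → $4,668.80
After Oct 11: 405 on hand, pool $3,425.74 (≈ $8.4586 each)
After Oct 14: 641 on hand, pool $6,021.74 (≈ $9.3943 each)
Oct 17, sell 187: 187/641 × $6,021.74 → $1,756.73
Oct 19, sell 354: 354/454 × $4,265.01 → $3,325.58
Total COGS = $3,994.46 + $4,668.80 + $1,756.73 + $3,325.58 = $13,745.57
Ending inventory (cost pool remaining) = $939.43
Check: goods available $14,685.00 = COGS $13,745.57 + ending $939.43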